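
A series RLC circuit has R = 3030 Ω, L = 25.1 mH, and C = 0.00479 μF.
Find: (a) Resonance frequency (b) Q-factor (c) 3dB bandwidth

Step 1 — Resonance condition Im(Z)=0 gives ω₀ = 1/√(LC).
Step 2 — ω₀ = 1/√(0.0251·4.79e-09) = 9.12e+04 rad/s.
Step 3 — f₀ = ω₀/(2π) = 1.451e+04 Hz.
Step 4 — Series Q: Q = ω₀L/R = 9.12e+04·0.0251/3030 = 0.7555.
Step 5 — 3dB bandwidth: Δω = ω₀/Q = 1.207e+05 rad/s; BW = Δω/(2π) = 1.921e+04 Hz.

(a) f₀ = 1.451e+04 Hz  (b) Q = 0.7555  (c) BW = 1.921e+04 Hz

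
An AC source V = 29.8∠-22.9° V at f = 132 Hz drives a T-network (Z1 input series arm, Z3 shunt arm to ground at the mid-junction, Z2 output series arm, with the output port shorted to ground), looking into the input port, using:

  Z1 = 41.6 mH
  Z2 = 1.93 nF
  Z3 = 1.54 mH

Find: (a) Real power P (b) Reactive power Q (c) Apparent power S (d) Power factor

Step 1 — Angular frequency: ω = 2π·f = 2π·132 = 829.4 rad/s.
Step 2 — Component impedances:
  Z1: Z = jωL = j·829.4·0.0416 = 0 + j34.5 Ω
  Z2: Z = 1/(jωC) = -j/(ω·C) = 0 - j6.247e+05 Ω
  Z3: Z = jωL = j·829.4·0.00154 = 0 + j1.277 Ω
Step 3 — With the output port shorted to ground, the output series arm Z2 runs from the junction to ground; the shunt arm Z3 also runs from the junction to ground. They appear in parallel: Z3 || Z2 = 0 + j1.277 Ω.
Step 4 — Series with input arm Z1: Z_in = Z1 + (Z3 || Z2) = 0 + j35.78 Ω = 35.78∠90.0° Ω.
Step 5 — Source phasor: V = 29.8∠-22.9° V = 27.45 - j11.6 V.
Step 6 — Current: I = V / Z = -0.3241 - j0.7672 A = 0.8329∠-112.9° A.
Step 7 — Complex power: S = V·I* = 0 + j24.82 VA.
Step 8 — Real power: P = Re(S) = 0 W.
Step 9 — Reactive power: Q = Im(S) = 24.82 VAR.
Step 10 — Apparent power: |S| = 24.82 VA.
Step 11 — Power factor: PF = P/|S| = 0 (lagging).

(a) P = 0 W  (b) Q = 24.82 VAR  (c) S = 24.82 VA  (d) PF = 0 (lagging)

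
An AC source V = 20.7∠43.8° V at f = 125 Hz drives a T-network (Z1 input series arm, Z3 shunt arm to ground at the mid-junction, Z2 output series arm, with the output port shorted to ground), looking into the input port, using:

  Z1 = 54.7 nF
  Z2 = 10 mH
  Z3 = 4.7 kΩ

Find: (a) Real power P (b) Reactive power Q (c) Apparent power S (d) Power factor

Step 1 — Angular frequency: ω = 2π·f = 2π·125 = 785.4 rad/s.
Step 2 — Component impedances:
  Z1: Z = 1/(jωC) = -j/(ω·C) = 0 - j2.328e+04 Ω
  Z2: Z = jωL = j·785.4·0.01 = 0 + j7.854 Ω
  Z3: Z = R = 4700 Ω
Step 3 — With the output port shorted to ground, the output series arm Z2 runs from the junction to ground; the shunt arm Z3 also runs from the junction to ground. They appear in parallel: Z3 || Z2 = 0.01312 + j7.854 Ω.
Step 4 — Series with input arm Z1: Z_in = Z1 + (Z3 || Z2) = 0.01312 - j2.327e+04 Ω = 2.327e+04∠-90.0° Ω.
Step 5 — Source phasor: V = 20.7∠43.8° V = 14.94 + j14.33 V.
Step 6 — Current: I = V / Z = -0.0006157 + j0.0006421 A = 0.0008896∠133.8° A.
Step 7 — Complex power: S = V·I* = 1.039e-08 - j0.01841 VA.
Step 8 — Real power: P = Re(S) = 1.039e-08 W.
Step 9 — Reactive power: Q = Im(S) = -0.01841 VAR.
Step 10 — Apparent power: |S| = 0.01841 VA.
Step 11 — Power factor: PF = P/|S| = 5.64e-07 (leading).

(a) P = 1.039e-08 W  (b) Q = -0.01841 VAR  (c) S = 0.01841 VA  (d) PF = 5.64e-07 (leading)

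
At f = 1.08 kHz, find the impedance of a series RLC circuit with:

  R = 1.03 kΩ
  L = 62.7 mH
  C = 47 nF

Step 1 — Angular frequency: ω = 2π·f = 2π·1080 = 6786 rad/s.
Step 2 — Component impedances:
  R: Z = R = 1030 Ω
  L: Z = jωL = j·6786·0.0627 = 0 + j425.5 Ω
  C: Z = 1/(jωC) = -j/(ω·C) = 0 - j3135 Ω
Step 3 — Series combination: Z_total = R + L + C = 1030 - j2710 Ω = 2899∠-69.2° Ω.

Z = 1030 - j2710 Ω = 2899∠-69.2° Ω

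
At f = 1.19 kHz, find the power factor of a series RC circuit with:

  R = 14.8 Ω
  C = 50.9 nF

Step 1 — Angular frequency: ω = 2π·f = 2π·1190 = 7477 rad/s.
Step 2 — Component impedances:
  R: Z = R = 14.8 Ω
  C: Z = 1/(jωC) = -j/(ω·C) = 0 - j2628 Ω
Step 3 — Series combination: Z_total = R + C = 14.8 - j2628 Ω = 2628∠-89.7° Ω.
Step 4 — Power factor: PF = cos(φ) = Re(Z)/|Z| = 14.8/2628 = 0.005632.
Step 5 — Type: Im(Z) = -2628 ⇒ leading (phase φ = -89.7°).

PF = 0.005632 (leading, φ = -89.7°)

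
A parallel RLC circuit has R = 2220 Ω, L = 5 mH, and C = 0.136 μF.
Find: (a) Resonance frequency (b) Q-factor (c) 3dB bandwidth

Step 1 — Resonance: ω₀ = 1/√(LC) = 1/√(0.005·1.36e-07) = 3.835e+04 rad/s.
Step 2 — f₀ = ω₀/(2π) = 6103 Hz.
Step 3 — Parallel Q: Q = R/(ω₀L) = 2220/(3.835e+04·0.005) = 11.58.
Step 4 — Bandwidth: Δω = ω₀/Q = 3312 rad/s; BW = Δω/(2π) = 527.1 Hz.

(a) f₀ = 6103 Hz  (b) Q = 11.58  (c) BW = 527.1 Hz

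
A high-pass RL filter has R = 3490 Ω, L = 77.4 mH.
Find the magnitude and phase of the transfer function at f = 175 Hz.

Step 1 — Angular frequency: ω = 2π·175 = 1100 rad/s.
Step 2 — Transfer function: H(jω) = jωL/(R + jωL).
Step 3 — Numerator jωL = j·85.11; denominator R + jωL = 3490 + j85.11.
Step 4 — H = 0.0005943 + j0.02437.
Step 5 — Magnitude: |H| = 0.02438 (-32.3 dB); phase: φ = 88.6°.

|H| = 0.02438 (-32.3 dB), φ = 88.6°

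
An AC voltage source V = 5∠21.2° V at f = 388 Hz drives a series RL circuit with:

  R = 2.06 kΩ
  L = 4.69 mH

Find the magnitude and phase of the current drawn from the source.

Step 1 — Angular frequency: ω = 2π·f = 2π·388 = 2438 rad/s.
Step 2 — Component impedances:
  R: Z = R = 2060 Ω
  L: Z = jωL = j·2438·0.00469 = 0 + j11.43 Ω
Step 3 — Series combination: Z_total = R + L = 2060 + j11.43 Ω = 2060∠0.3° Ω.
Step 4 — Source phasor: V = 5∠21.2° V = 4.662 + j1.808 V.
Step 5 — Ohm's law: I = V / Z_total = (4.662 + j1.808) / (2060 + j11.43) = 0.002268 + j0.0008651 A.
Step 6 — Convert to polar: |I| = 0.002427 A, ∠I = 20.9°.

I = 0.002427∠20.9° A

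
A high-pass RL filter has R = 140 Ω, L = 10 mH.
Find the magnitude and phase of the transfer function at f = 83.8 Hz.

Step 1 — Angular frequency: ω = 2π·83.8 = 526.5 rad/s.
Step 2 — Transfer function: H(jω) = jωL/(R + jωL).
Step 3 — Numerator jωL = j·5.265; denominator R + jωL = 140 + j5.265.
Step 4 — H = 0.001412 + j0.03756.
Step 5 — Magnitude: |H| = 0.03758 (-28.5 dB); phase: φ = 87.8°.

|H| = 0.03758 (-28.5 dB), φ = 87.8°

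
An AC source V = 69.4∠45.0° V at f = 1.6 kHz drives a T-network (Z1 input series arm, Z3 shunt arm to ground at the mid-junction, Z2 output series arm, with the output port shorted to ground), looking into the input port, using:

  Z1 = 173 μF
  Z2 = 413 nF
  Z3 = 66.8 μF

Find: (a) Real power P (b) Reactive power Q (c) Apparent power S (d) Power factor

Step 1 — Angular frequency: ω = 2π·f = 2π·1600 = 1.005e+04 rad/s.
Step 2 — Component impedances:
  Z1: Z = 1/(jωC) = -j/(ω·C) = 0 - j0.575 Ω
  Z2: Z = 1/(jωC) = -j/(ω·C) = 0 - j240.9 Ω
  Z3: Z = 1/(jωC) = -j/(ω·C) = 0 - j1.489 Ω
Step 3 — With the output port shorted to ground, the output series arm Z2 runs from the junction to ground; the shunt arm Z3 also runs from the junction to ground. They appear in parallel: Z3 || Z2 = 0 - j1.48 Ω.
Step 4 — Series with input arm Z1: Z_in = Z1 + (Z3 || Z2) = 0 - j2.055 Ω = 2.055∠-90.0° Ω.
Step 5 — Source phasor: V = 69.4∠45.0° V = 49.07 + j49.07 V.
Step 6 — Current: I = V / Z = -23.88 + j23.88 A = 33.77∠135.0° A.
Step 7 — Complex power: S = V·I* = 0 - j2344 VA.
Step 8 — Real power: P = Re(S) = 0 W.
Step 9 — Reactive power: Q = Im(S) = -2344 VAR.
Step 10 — Apparent power: |S| = 2344 VA.
Step 11 — Power factor: PF = P/|S| = 0 (leading).

(a) P = 0 W  (b) Q = -2344 VAR  (c) S = 2344 VA  (d) PF = 0 (leading)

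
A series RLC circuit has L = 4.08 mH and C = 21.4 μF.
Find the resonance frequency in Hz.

Step 1 — Resonance condition Im(Z)=0 gives ω₀ = 1/√(LC).
Step 2 — ω₀ = 1/√(0.00408·2.14e-05) = 3384 rad/s.
Step 3 — f₀ = ω₀/(2π) = 538.6 Hz.

f₀ = 538.6 Hz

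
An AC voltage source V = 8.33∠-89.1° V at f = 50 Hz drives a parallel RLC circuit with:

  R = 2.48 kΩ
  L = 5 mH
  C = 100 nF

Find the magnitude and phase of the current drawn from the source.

Step 1 — Angular frequency: ω = 2π·f = 2π·50 = 314.2 rad/s.
Step 2 — Component impedances:
  R: Z = R = 2480 Ω
  L: Z = jωL = j·314.2·0.005 = 0 + j1.571 Ω
  C: Z = 1/(jωC) = -j/(ω·C) = 0 - j3.183e+04 Ω
Step 3 — Parallel combination: 1/Z_total = 1/R + 1/L + 1/C; Z_total = 0.000995 + j1.571 Ω = 1.571∠90.0° Ω.
Step 4 — Source phasor: V = 8.33∠-89.1° V = 0.1308 - j8.329 V.
Step 5 — Ohm's law: I = V / Z_total = (0.1308 - j8.329) / (0.000995 + j1.571) = -5.302 - j0.08665 A.
Step 6 — Convert to polar: |I| = 5.303 A, ∠I = -179.1°.

I = 5.303∠-179.1° A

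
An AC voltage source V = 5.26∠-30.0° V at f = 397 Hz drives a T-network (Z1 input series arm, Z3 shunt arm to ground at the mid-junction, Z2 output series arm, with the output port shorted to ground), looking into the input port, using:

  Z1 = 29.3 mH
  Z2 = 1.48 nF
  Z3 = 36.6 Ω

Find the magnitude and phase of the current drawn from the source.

Step 1 — Angular frequency: ω = 2π·f = 2π·397 = 2494 rad/s.
Step 2 — Component impedances:
  Z1: Z = jωL = j·2494·0.0293 = 0 + j73.09 Ω
  Z2: Z = 1/(jωC) = -j/(ω·C) = 0 - j2.709e+05 Ω
  Z3: Z = R = 36.6 Ω
Step 3 — With the output port shorted to ground, the output series arm Z2 runs from the junction to ground; the shunt arm Z3 also runs from the junction to ground. They appear in parallel: Z3 || Z2 = 36.6 - j0.004945 Ω.
Step 4 — Series with input arm Z1: Z_in = Z1 + (Z3 || Z2) = 36.6 + j73.08 Ω = 81.73∠63.4° Ω.
Step 5 — Source phasor: V = 5.26∠-30.0° V = 4.555 - j2.63 V.
Step 6 — Ohm's law: I = V / Z_total = (4.555 - j2.63) / (36.6 + j73.08) = -0.003814 - j0.06424 A.
Step 7 — Convert to polar: |I| = 0.06435 A, ∠I = -93.4°.

I = 0.06435∠-93.4° A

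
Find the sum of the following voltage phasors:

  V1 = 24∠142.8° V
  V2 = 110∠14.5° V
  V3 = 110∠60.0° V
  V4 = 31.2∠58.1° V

Step 1 — Convert each phasor to rectangular form:
  V1 = 24·(cos(142.8°) + j·sin(142.8°)) = -19.12 + j14.51 V
  V2 = 110·(cos(14.5°) + j·sin(14.5°)) = 106.5 + j27.54 V
  V3 = 110·(cos(60.0°) + j·sin(60.0°)) = 55 + j95.26 V
  V4 = 31.2·(cos(58.1°) + j·sin(58.1°)) = 16.49 + j26.49 V
Step 2 — Sum components: V_total = 158.9 + j163.8 V.
Step 3 — Convert to polar: |V_total| = 228.2 V, ∠V_total = 45.9°.

V_total = 228.2∠45.9° V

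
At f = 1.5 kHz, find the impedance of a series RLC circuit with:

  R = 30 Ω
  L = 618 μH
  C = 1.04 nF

Step 1 — Angular frequency: ω = 2π·f = 2π·1500 = 9425 rad/s.
Step 2 — Component impedances:
  R: Z = R = 30 Ω
  L: Z = jωL = j·9425·0.000618 = 0 + j5.825 Ω
  C: Z = 1/(jωC) = -j/(ω·C) = 0 - j1.02e+05 Ω
Step 3 — Series combination: Z_total = R + L + C = 30 - j1.02e+05 Ω = 1.02e+05∠-90.0° Ω.

Z = 30 - j1.02e+05 Ω = 1.02e+05∠-90.0° Ω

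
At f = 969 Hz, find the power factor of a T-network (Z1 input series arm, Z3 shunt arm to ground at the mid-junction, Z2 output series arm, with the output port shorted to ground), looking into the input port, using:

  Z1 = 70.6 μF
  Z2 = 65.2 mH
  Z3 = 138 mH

Step 1 — Angular frequency: ω = 2π·f = 2π·969 = 6088 rad/s.
Step 2 — Component impedances:
  Z1: Z = 1/(jωC) = -j/(ω·C) = 0 - j2.326 Ω
  Z2: Z = jωL = j·6088·0.0652 = 0 + j397 Ω
  Z3: Z = jωL = j·6088·0.138 = 0 + j840.2 Ω
Step 3 — With the output port shorted to ground, the output series arm Z2 runs from the junction to ground; the shunt arm Z3 also runs from the junction to ground. They appear in parallel: Z3 || Z2 = 0 + j269.6 Ω.
Step 4 — Series with input arm Z1: Z_in = Z1 + (Z3 || Z2) = 0 + j267.3 Ω = 267.3∠90.0° Ω.
Step 5 — Power factor: PF = cos(φ) = Re(Z)/|Z| = 0/267.3 = 0.
Step 6 — Type: Im(Z) = 267.3 ⇒ lagging (phase φ = 90.0°).

PF = 0 (lagging, φ = 90.0°)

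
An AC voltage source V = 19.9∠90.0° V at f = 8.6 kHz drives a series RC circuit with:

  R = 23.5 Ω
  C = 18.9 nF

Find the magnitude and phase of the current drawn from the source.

Step 1 — Angular frequency: ω = 2π·f = 2π·8600 = 5.404e+04 rad/s.
Step 2 — Component impedances:
  R: Z = R = 23.5 Ω
  C: Z = 1/(jωC) = -j/(ω·C) = 0 - j979.2 Ω
Step 3 — Series combination: Z_total = R + C = 23.5 - j979.2 Ω = 979.5∠-88.6° Ω.
Step 4 — Source phasor: V = 19.9∠90.0° V = 0 + j19.9 V.
Step 5 — Ohm's law: I = V / Z_total = (0 + j19.9) / (23.5 - j979.2) = -0.02031 + j0.0004875 A.
Step 6 — Convert to polar: |I| = 0.02032 A, ∠I = 178.6°.

I = 0.02032∠178.6° A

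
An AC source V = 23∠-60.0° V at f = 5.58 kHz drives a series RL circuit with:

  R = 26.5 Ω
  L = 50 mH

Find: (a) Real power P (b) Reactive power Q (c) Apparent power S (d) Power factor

Step 1 — Angular frequency: ω = 2π·f = 2π·5580 = 3.506e+04 rad/s.
Step 2 — Component impedances:
  R: Z = R = 26.5 Ω
  L: Z = jωL = j·3.506e+04·0.05 = 0 + j1753 Ω
Step 3 — Series combination: Z_total = R + L = 26.5 + j1753 Ω = 1753∠89.1° Ω.
Step 4 — Source phasor: V = 23∠-60.0° V = 11.5 - j19.92 V.
Step 5 — Current: I = V / Z = -0.01126 - j0.00673 A = 0.01312∠-149.1° A.
Step 6 — Complex power: S = V·I* = 0.004561 + j0.3017 VA.
Step 7 — Real power: P = Re(S) = 0.004561 W.
Step 8 — Reactive power: Q = Im(S) = 0.3017 VAR.
Step 9 — Apparent power: |S| = 0.3017 VA.
Step 10 — Power factor: PF = P/|S| = 0.01512 (lagging).

(a) P = 0.004561 W  (b) Q = 0.3017 VAR  (c) S = 0.3017 VA  (d) PF = 0.01512 (lagging)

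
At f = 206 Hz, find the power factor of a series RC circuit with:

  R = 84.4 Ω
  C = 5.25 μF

Step 1 — Angular frequency: ω = 2π·f = 2π·206 = 1294 rad/s.
Step 2 — Component impedances:
  R: Z = R = 84.4 Ω
  C: Z = 1/(jωC) = -j/(ω·C) = 0 - j147.2 Ω
Step 3 — Series combination: Z_total = R + C = 84.4 - j147.2 Ω = 169.6∠-60.2° Ω.
Step 4 — Power factor: PF = cos(φ) = Re(Z)/|Z| = 84.4/169.65 = 0.4975.
Step 5 — Type: Im(Z) = -147.2 ⇒ leading (phase φ = -60.2°).

PF = 0.4975 (leading, φ = -60.2°)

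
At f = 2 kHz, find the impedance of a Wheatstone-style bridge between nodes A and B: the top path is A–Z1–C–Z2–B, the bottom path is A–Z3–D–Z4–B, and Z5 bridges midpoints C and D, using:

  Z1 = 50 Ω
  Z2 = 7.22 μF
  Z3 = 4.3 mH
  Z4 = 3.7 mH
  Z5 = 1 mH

Step 1 — Angular frequency: ω = 2π·f = 2π·2000 = 1.257e+04 rad/s.
Step 2 — Component impedances:
  Z1: Z = R = 50 Ω
  Z2: Z = 1/(jωC) = -j/(ω·C) = 0 - j11.02 Ω
  Z3: Z = jωL = j·1.257e+04·0.0043 = 0 + j54.04 Ω
  Z4: Z = jωL = j·1.257e+04·0.0037 = 0 + j46.5 Ω
  Z5: Z = jωL = j·1.257e+04·0.001 = 0 + j12.57 Ω
Step 3 — Bridge requires nodal analysis (the Z5 bridge couples midpoints C and D, so the two paths cannot be reduced to a simple series/parallel combination). Setting node B to ground and injecting 1 A at node A, the 3-node admittance system at A, C, D solves to V_A = Z_AB = 33.66 + j12.9 Ω = 36.05∠21.0° Ω.

Z = 33.66 + j12.9 Ω = 36.05∠21.0° Ω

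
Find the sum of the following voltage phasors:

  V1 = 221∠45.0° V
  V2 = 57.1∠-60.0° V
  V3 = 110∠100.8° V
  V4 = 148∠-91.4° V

Step 1 — Convert each phasor to rectangular form:
  V1 = 221·(cos(45.0°) + j·sin(45.0°)) = 156.3 + j156.3 V
  V2 = 57.1·(cos(-60.0°) + j·sin(-60.0°)) = 28.55 - j49.45 V
  V3 = 110·(cos(100.8°) + j·sin(100.8°)) = -20.61 + j108.1 V
  V4 = 148·(cos(-91.4°) + j·sin(-91.4°)) = -3.616 - j148 V
Step 2 — Sum components: V_total = 160.6 + j66.92 V.
Step 3 — Convert to polar: |V_total| = 174 V, ∠V_total = 22.6°.

V_total = 174∠22.6° V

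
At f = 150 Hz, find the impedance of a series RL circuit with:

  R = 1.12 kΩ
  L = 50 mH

Step 1 — Angular frequency: ω = 2π·f = 2π·150 = 942.5 rad/s.
Step 2 — Component impedances:
  R: Z = R = 1120 Ω
  L: Z = jωL = j·942.5·0.05 = 0 + j47.12 Ω
Step 3 — Series combination: Z_total = R + L = 1120 + j47.12 Ω = 1121∠2.4° Ω.

Z = 1120 + j47.12 Ω = 1121∠2.4° Ω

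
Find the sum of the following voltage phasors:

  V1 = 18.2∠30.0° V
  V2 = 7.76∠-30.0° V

Step 1 — Convert each phasor to rectangular form:
  V1 = 18.2·(cos(30.0°) + j·sin(30.0°)) = 15.76 + j9.1 V
  V2 = 7.76·(cos(-30.0°) + j·sin(-30.0°)) = 6.72 - j3.88 V
Step 2 — Sum components: V_total = 22.48 + j5.22 V.
Step 3 — Convert to polar: |V_total| = 23.08 V, ∠V_total = 13.1°.

V_total = 23.08∠13.1° V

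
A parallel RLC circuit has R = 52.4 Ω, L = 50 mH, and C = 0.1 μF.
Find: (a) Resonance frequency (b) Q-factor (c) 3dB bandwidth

Step 1 — Resonance: ω₀ = 1/√(LC) = 1/√(0.05·1e-07) = 1.414e+04 rad/s.
Step 2 — f₀ = ω₀/(2π) = 2251 Hz.
Step 3 — Parallel Q: Q = R/(ω₀L) = 52.4/(1.414e+04·0.05) = 0.0741.
Step 4 — Bandwidth: Δω = ω₀/Q = 1.908e+05 rad/s; BW = Δω/(2π) = 3.037e+04 Hz.

(a) f₀ = 2251 Hz  (b) Q = 0.0741  (c) BW = 3.037e+04 Hz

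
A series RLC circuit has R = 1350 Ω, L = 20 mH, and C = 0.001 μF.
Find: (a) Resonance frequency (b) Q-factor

Step 1 — Resonance condition Im(Z)=0 gives ω₀ = 1/√(LC).
Step 2 — ω₀ = 1/√(0.02·1e-09) = 2.236e+05 rad/s.
Step 3 — f₀ = ω₀/(2π) = 3.559e+04 Hz.
Step 4 — Series Q: Q = ω₀L/R = 2.236e+05·0.02/1350 = 3.313.

(a) f₀ = 3.559e+04 Hz  (b) Q = 3.313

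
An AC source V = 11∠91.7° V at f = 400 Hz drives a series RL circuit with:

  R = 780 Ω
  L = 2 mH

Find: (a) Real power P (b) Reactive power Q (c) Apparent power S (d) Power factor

Step 1 — Angular frequency: ω = 2π·f = 2π·400 = 2513 rad/s.
Step 2 — Component impedances:
  R: Z = R = 780 Ω
  L: Z = jωL = j·2513·0.002 = 0 + j5.027 Ω
Step 3 — Series combination: Z_total = R + L = 780 + j5.027 Ω = 780∠0.4° Ω.
Step 4 — Source phasor: V = 11∠91.7° V = -0.3263 + j11 V.
Step 5 — Current: I = V / Z = -0.0003275 + j0.0141 A = 0.0141∠91.3° A.
Step 6 — Complex power: S = V·I* = 0.1551 + j0.0009997 VA.
Step 7 — Real power: P = Re(S) = 0.1551 W.
Step 8 — Reactive power: Q = Im(S) = 0.0009997 VAR.
Step 9 — Apparent power: |S| = 0.1551 VA.
Step 10 — Power factor: PF = P/|S| = 1 (lagging).

(a) P = 0.1551 W  (b) Q = 0.0009997 VAR  (c) S = 0.1551 VA  (d) PF = 1 (lagging)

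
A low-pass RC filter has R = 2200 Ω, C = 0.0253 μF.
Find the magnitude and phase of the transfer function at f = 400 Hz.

Step 1 — Angular frequency: ω = 2π·400 = 2513 rad/s.
Step 2 — Transfer function: H(jω) = 1/(1 + jωRC).
Step 3 — Denominator: 1 + jωRC = 1 + j·2513·2200·2.53e-08 = 1 + j0.1399.
Step 4 — H = 0.9808 - j0.1372.
Step 5 — Magnitude: |H| = 0.9904 (-0.1 dB); phase: φ = -8.0°.

|H| = 0.9904 (-0.1 dB), φ = -8.0°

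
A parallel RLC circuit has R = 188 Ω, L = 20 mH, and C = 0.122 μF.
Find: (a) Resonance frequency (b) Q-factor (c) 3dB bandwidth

Step 1 — Resonance: ω₀ = 1/√(LC) = 1/√(0.02·1.22e-07) = 2.024e+04 rad/s.
Step 2 — f₀ = ω₀/(2π) = 3222 Hz.
Step 3 — Parallel Q: Q = R/(ω₀L) = 188/(2.024e+04·0.02) = 0.4643.
Step 4 — Bandwidth: Δω = ω₀/Q = 4.36e+04 rad/s; BW = Δω/(2π) = 6939 Hz.

(a) f₀ = 3222 Hz  (b) Q = 0.4643  (c) BW = 6939 Hz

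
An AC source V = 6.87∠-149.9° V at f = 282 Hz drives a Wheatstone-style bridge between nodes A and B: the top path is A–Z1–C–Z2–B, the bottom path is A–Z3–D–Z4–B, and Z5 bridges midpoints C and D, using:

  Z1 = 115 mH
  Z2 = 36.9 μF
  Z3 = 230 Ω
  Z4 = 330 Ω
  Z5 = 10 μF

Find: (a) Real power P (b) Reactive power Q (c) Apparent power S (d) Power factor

Step 1 — Angular frequency: ω = 2π·f = 2π·282 = 1772 rad/s.
Step 2 — Component impedances:
  Z1: Z = jωL = j·1772·0.115 = 0 + j203.8 Ω
  Z2: Z = 1/(jωC) = -j/(ω·C) = 0 - j15.29 Ω
  Z3: Z = R = 230 Ω
  Z4: Z = R = 330 Ω
  Z5: Z = 1/(jωC) = -j/(ω·C) = 0 - j56.44 Ω
Step 3 — Bridge requires nodal analysis (the Z5 bridge couples midpoints C and D, so the two paths cannot be reduced to a simple series/parallel combination). Setting node B to ground and injecting 1 A at node A, the 3-node admittance system at A, C, D solves to V_A = Z_AB = 126.8 + j114.1 Ω = 170.6∠42.0° Ω.
Step 4 — Source phasor: V = 6.87∠-149.9° V = -5.944 - j3.445 V.
Step 5 — Current: I = V / Z = -0.03941 + j0.008298 A = 0.04027∠168.1° A.
Step 6 — Complex power: S = V·I* = 0.2056 + j0.1851 VA.
Step 7 — Real power: P = Re(S) = 0.2056 W.
Step 8 — Reactive power: Q = Im(S) = 0.1851 VAR.
Step 9 — Apparent power: |S| = 0.2767 VA.
Step 10 — Power factor: PF = P/|S| = 0.7432 (lagging).

(a) P = 0.2056 W  (b) Q = 0.1851 VAR  (c) S = 0.2767 VA  (d) PF = 0.7432 (lagging)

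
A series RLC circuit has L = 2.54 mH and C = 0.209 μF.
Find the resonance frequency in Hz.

Step 1 — Resonance condition Im(Z)=0 gives ω₀ = 1/√(LC).
Step 2 — ω₀ = 1/√(0.00254·2.09e-07) = 4.34e+04 rad/s.
Step 3 — f₀ = ω₀/(2π) = 6908 Hz.

f₀ = 6908 Hz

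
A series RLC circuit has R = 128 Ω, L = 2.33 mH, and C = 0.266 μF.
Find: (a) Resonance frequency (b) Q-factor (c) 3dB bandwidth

Step 1 — Resonance condition Im(Z)=0 gives ω₀ = 1/√(LC).
Step 2 — ω₀ = 1/√(0.00233·2.66e-07) = 4.017e+04 rad/s.
Step 3 — f₀ = ω₀/(2π) = 6393 Hz.
Step 4 — Series Q: Q = ω₀L/R = 4.017e+04·0.00233/128 = 0.7312.
Step 5 — 3dB bandwidth: Δω = ω₀/Q = 5.494e+04 rad/s; BW = Δω/(2π) = 8743 Hz.

(a) f₀ = 6393 Hz  (b) Q = 0.7312  (c) BW = 8743 Hz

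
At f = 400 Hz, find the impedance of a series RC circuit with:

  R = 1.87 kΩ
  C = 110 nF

Step 1 — Angular frequency: ω = 2π·f = 2π·400 = 2513 rad/s.
Step 2 — Component impedances:
  R: Z = R = 1870 Ω
  C: Z = 1/(jωC) = -j/(ω·C) = 0 - j3617 Ω
Step 3 — Series combination: Z_total = R + C = 1870 - j3617 Ω = 4072∠-62.7° Ω.

Z = 1870 - j3617 Ω = 4072∠-62.7° Ω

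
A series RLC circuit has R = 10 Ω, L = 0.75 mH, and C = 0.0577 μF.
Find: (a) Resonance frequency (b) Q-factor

Step 1 — Resonance condition Im(Z)=0 gives ω₀ = 1/√(LC).
Step 2 — ω₀ = 1/√(0.00075·5.77e-08) = 1.52e+05 rad/s.
Step 3 — f₀ = ω₀/(2π) = 2.419e+04 Hz.
Step 4 — Series Q: Q = ω₀L/R = 1.52e+05·0.00075/10 = 11.4.

(a) f₀ = 2.419e+04 Hz  (b) Q = 11.4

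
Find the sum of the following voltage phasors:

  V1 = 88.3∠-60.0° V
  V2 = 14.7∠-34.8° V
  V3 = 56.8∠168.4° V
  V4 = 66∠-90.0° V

Step 1 — Convert each phasor to rectangular form:
  V1 = 88.3·(cos(-60.0°) + j·sin(-60.0°)) = 44.15 - j76.47 V
  V2 = 14.7·(cos(-34.8°) + j·sin(-34.8°)) = 12.07 - j8.389 V
  V3 = 56.8·(cos(168.4°) + j·sin(168.4°)) = -55.64 + j11.42 V
  V4 = 66·(cos(-90.0°) + j·sin(-90.0°)) = 0 - j66 V
Step 2 — Sum components: V_total = 0.581 - j139.4 V.
Step 3 — Convert to polar: |V_total| = 139.4 V, ∠V_total = -89.8°.

V_total = 139.4∠-89.8° V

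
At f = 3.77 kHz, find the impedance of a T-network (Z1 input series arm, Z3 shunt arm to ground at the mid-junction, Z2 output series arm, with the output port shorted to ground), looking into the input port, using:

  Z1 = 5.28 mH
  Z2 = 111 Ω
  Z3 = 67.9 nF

Step 1 — Angular frequency: ω = 2π·f = 2π·3770 = 2.369e+04 rad/s.
Step 2 — Component impedances:
  Z1: Z = jωL = j·2.369e+04·0.00528 = 0 + j125.1 Ω
  Z2: Z = R = 111 Ω
  Z3: Z = 1/(jωC) = -j/(ω·C) = 0 - j621.7 Ω
Step 3 — With the output port shorted to ground, the output series arm Z2 runs from the junction to ground; the shunt arm Z3 also runs from the junction to ground. They appear in parallel: Z3 || Z2 = 107.6 - j19.2 Ω.
Step 4 — Series with input arm Z1: Z_in = Z1 + (Z3 || Z2) = 107.6 + j105.9 Ω = 150.9∠44.5° Ω.

Z = 107.6 + j105.9 Ω = 150.9∠44.5° Ω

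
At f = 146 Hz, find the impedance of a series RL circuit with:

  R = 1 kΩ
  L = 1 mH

Step 1 — Angular frequency: ω = 2π·f = 2π·146 = 917.3 rad/s.
Step 2 — Component impedances:
  R: Z = R = 1000 Ω
  L: Z = jωL = j·917.3·0.001 = 0 + j0.9173 Ω
Step 3 — Series combination: Z_total = R + L = 1000 + j0.9173 Ω = 1000∠0.1° Ω.

Z = 1000 + j0.9173 Ω = 1000∠0.1° Ω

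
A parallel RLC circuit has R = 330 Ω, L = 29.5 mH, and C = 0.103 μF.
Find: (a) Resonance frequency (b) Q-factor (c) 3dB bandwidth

Step 1 — Resonance: ω₀ = 1/√(LC) = 1/√(0.0295·1.03e-07) = 1.814e+04 rad/s.
Step 2 — f₀ = ω₀/(2π) = 2887 Hz.
Step 3 — Parallel Q: Q = R/(ω₀L) = 330/(1.814e+04·0.0295) = 0.6166.
Step 4 — Bandwidth: Δω = ω₀/Q = 2.942e+04 rad/s; BW = Δω/(2π) = 4682 Hz.

(a) f₀ = 2887 Hz  (b) Q = 0.6166  (c) BW = 4682 Hz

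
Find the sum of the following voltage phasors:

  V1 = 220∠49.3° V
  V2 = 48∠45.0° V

Step 1 — Convert each phasor to rectangular form:
  V1 = 220·(cos(49.3°) + j·sin(49.3°)) = 143.5 + j166.8 V
  V2 = 48·(cos(45.0°) + j·sin(45.0°)) = 33.94 + j33.94 V
Step 2 — Sum components: V_total = 177.4 + j200.7 V.
Step 3 — Convert to polar: |V_total| = 267.9 V, ∠V_total = 48.5°.

V_total = 267.9∠48.5° V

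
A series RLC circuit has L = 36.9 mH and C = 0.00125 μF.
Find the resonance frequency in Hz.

Step 1 — Resonance condition Im(Z)=0 gives ω₀ = 1/√(LC).
Step 2 — ω₀ = 1/√(0.0369·1.25e-09) = 1.472e+05 rad/s.
Step 3 — f₀ = ω₀/(2π) = 2.343e+04 Hz.

f₀ = 2.343e+04 Hz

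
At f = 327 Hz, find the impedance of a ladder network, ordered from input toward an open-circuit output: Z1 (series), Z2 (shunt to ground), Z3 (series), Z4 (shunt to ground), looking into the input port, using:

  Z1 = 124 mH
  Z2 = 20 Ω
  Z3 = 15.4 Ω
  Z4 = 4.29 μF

Step 1 — Angular frequency: ω = 2π·f = 2π·327 = 2055 rad/s.
Step 2 — Component impedances:
  Z1: Z = jωL = j·2055·0.124 = 0 + j254.8 Ω
  Z2: Z = R = 20 Ω
  Z3: Z = R = 15.4 Ω
  Z4: Z = 1/(jωC) = -j/(ω·C) = 0 - j113.5 Ω
Step 3 — Ladder network (open output): work backward from the far end, alternating series and parallel combinations. Z_in = 19 + j251.6 Ω = 252.3∠85.7° Ω.

Z = 19 + j251.6 Ω = 252.3∠85.7° Ω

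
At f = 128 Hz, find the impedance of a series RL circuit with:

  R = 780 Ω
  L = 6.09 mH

Step 1 — Angular frequency: ω = 2π·f = 2π·128 = 804.2 rad/s.
Step 2 — Component impedances:
  R: Z = R = 780 Ω
  L: Z = jωL = j·804.2·0.00609 = 0 + j4.898 Ω
Step 3 — Series combination: Z_total = R + L = 780 + j4.898 Ω = 780∠0.4° Ω.

Z = 780 + j4.898 Ω = 780∠0.4° Ω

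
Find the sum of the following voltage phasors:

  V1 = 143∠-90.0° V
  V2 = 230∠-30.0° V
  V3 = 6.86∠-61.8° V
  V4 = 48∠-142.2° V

Step 1 — Convert each phasor to rectangular form:
  V1 = 143·(cos(-90.0°) + j·sin(-90.0°)) = 0 - j143 V
  V2 = 230·(cos(-30.0°) + j·sin(-30.0°)) = 199.2 - j115 V
  V3 = 6.86·(cos(-61.8°) + j·sin(-61.8°)) = 3.242 - j6.046 V
  V4 = 48·(cos(-142.2°) + j·sin(-142.2°)) = -37.93 - j29.42 V
Step 2 — Sum components: V_total = 164.5 - j293.5 V.
Step 3 — Convert to polar: |V_total| = 336.4 V, ∠V_total = -60.7°.

V_total = 336.4∠-60.7° V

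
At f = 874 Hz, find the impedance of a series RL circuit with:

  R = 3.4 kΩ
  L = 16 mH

Step 1 — Angular frequency: ω = 2π·f = 2π·874 = 5492 rad/s.
Step 2 — Component impedances:
  R: Z = R = 3400 Ω
  L: Z = jωL = j·5492·0.016 = 0 + j87.86 Ω
Step 3 — Series combination: Z_total = R + L = 3400 + j87.86 Ω = 3401∠1.5° Ω.

Z = 3400 + j87.86 Ω = 3401∠1.5° Ω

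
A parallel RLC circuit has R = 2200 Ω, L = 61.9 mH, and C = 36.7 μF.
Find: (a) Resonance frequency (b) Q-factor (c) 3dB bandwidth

Step 1 — Resonance: ω₀ = 1/√(LC) = 1/√(0.0619·3.67e-05) = 663.5 rad/s.
Step 2 — f₀ = ω₀/(2π) = 105.6 Hz.
Step 3 — Parallel Q: Q = R/(ω₀L) = 2200/(663.5·0.0619) = 53.57.
Step 4 — Bandwidth: Δω = ω₀/Q = 12.39 rad/s; BW = Δω/(2π) = 1.971 Hz.

(a) f₀ = 105.6 Hz  (b) Q = 53.57  (c) BW = 1.971 Hz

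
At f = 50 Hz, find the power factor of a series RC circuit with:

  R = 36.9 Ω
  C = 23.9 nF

Step 1 — Angular frequency: ω = 2π·f = 2π·50 = 314.2 rad/s.
Step 2 — Component impedances:
  R: Z = R = 36.9 Ω
  C: Z = 1/(jωC) = -j/(ω·C) = 0 - j1.332e+05 Ω
Step 3 — Series combination: Z_total = R + C = 36.9 - j1.332e+05 Ω = 1.332e+05∠-90.0° Ω.
Step 4 — Power factor: PF = cos(φ) = Re(Z)/|Z| = 36.9/1.3318e+05 = 0.0002771.
Step 5 — Type: Im(Z) = -1.332e+05 ⇒ leading (phase φ = -90.0°).

PF = 0.0002771 (leading, φ = -90.0°)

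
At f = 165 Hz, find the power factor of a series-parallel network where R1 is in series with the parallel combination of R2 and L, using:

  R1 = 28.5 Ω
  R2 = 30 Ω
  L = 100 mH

Step 1 — Angular frequency: ω = 2π·f = 2π·165 = 1037 rad/s.
Step 2 — Component impedances:
  R1: Z = R = 28.5 Ω
  R2: Z = R = 30 Ω
  L: Z = jωL = j·1037·0.1 = 0 + j103.7 Ω
Step 3 — Parallel branch: R2 || L = 1/(1/R2 + 1/L) = 27.68 + j8.01 Ω.
Step 4 — Series with R1: Z_total = R1 + (R2 || L) = 56.18 + j8.01 Ω = 56.75∠8.1° Ω.
Step 5 — Power factor: PF = cos(φ) = Re(Z)/|Z| = 56.18/56.75 = 0.99.
Step 6 — Type: Im(Z) = 8.01 ⇒ lagging (phase φ = 8.1°).

PF = 0.99 (lagging, φ = 8.1°)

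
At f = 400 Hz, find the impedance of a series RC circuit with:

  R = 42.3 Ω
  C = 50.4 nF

Step 1 — Angular frequency: ω = 2π·f = 2π·400 = 2513 rad/s.
Step 2 — Component impedances:
  R: Z = R = 42.3 Ω
  C: Z = 1/(jωC) = -j/(ω·C) = 0 - j7895 Ω
Step 3 — Series combination: Z_total = R + C = 42.3 - j7895 Ω = 7895∠-89.7° Ω.

Z = 42.3 - j7895 Ω = 7895∠-89.7° Ω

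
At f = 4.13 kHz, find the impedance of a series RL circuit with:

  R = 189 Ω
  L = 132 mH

Step 1 — Angular frequency: ω = 2π·f = 2π·4130 = 2.595e+04 rad/s.
Step 2 — Component impedances:
  R: Z = R = 189 Ω
  L: Z = jωL = j·2.595e+04·0.132 = 0 + j3425 Ω
Step 3 — Series combination: Z_total = R + L = 189 + j3425 Ω = 3431∠86.8° Ω.

Z = 189 + j3425 Ω = 3431∠86.8° Ω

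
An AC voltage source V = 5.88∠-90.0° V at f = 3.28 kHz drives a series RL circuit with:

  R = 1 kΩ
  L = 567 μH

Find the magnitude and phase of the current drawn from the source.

Step 1 — Angular frequency: ω = 2π·f = 2π·3280 = 2.061e+04 rad/s.
Step 2 — Component impedances:
  R: Z = R = 1000 Ω
  L: Z = jωL = j·2.061e+04·0.000567 = 0 + j11.69 Ω
Step 3 — Series combination: Z_total = R + L = 1000 + j11.69 Ω = 1000∠0.7° Ω.
Step 4 — Source phasor: V = 5.88∠-90.0° V = 0 - j5.88 V.
Step 5 — Ohm's law: I = V / Z_total = (0 - j5.88) / (1000 + j11.69) = -6.87e-05 - j0.005879 A.
Step 6 — Convert to polar: |I| = 0.00588 A, ∠I = -90.7°.

I = 0.00588∠-90.7° A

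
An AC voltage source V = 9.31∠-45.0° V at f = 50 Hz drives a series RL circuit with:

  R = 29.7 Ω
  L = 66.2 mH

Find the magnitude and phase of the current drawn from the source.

Step 1 — Angular frequency: ω = 2π·f = 2π·50 = 314.2 rad/s.
Step 2 — Component impedances:
  R: Z = R = 29.7 Ω
  L: Z = jωL = j·314.2·0.0662 = 0 + j20.8 Ω
Step 3 — Series combination: Z_total = R + L = 29.7 + j20.8 Ω = 36.26∠35.0° Ω.
Step 4 — Source phasor: V = 9.31∠-45.0° V = 6.583 - j6.583 V.
Step 5 — Ohm's law: I = V / Z_total = (6.583 - j6.583) / (29.7 + j20.8) = 0.04458 - j0.2529 A.
Step 6 — Convert to polar: |I| = 0.2568 A, ∠I = -80.0°.

I = 0.2568∠-80.0° A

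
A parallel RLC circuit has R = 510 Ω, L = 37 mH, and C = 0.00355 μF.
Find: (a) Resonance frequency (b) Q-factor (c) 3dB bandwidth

Step 1 — Resonance: ω₀ = 1/√(LC) = 1/√(0.037·3.55e-09) = 8.725e+04 rad/s.
Step 2 — f₀ = ω₀/(2π) = 1.389e+04 Hz.
Step 3 — Parallel Q: Q = R/(ω₀L) = 510/(8.725e+04·0.037) = 0.158.
Step 4 — Bandwidth: Δω = ω₀/Q = 5.523e+05 rad/s; BW = Δω/(2π) = 8.791e+04 Hz.

(a) f₀ = 1.389e+04 Hz  (b) Q = 0.158  (c) BW = 8.791e+04 Hz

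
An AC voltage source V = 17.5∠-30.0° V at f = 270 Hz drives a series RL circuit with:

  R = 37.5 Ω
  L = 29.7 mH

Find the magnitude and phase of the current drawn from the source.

Step 1 — Angular frequency: ω = 2π·f = 2π·270 = 1696 rad/s.
Step 2 — Component impedances:
  R: Z = R = 37.5 Ω
  L: Z = jωL = j·1696·0.0297 = 0 + j50.38 Ω
Step 3 — Series combination: Z_total = R + L = 37.5 + j50.38 Ω = 62.81∠53.3° Ω.
Step 4 — Source phasor: V = 17.5∠-30.0° V = 15.16 - j8.75 V.
Step 5 — Ohm's law: I = V / Z_total = (15.16 - j8.75) / (37.5 + j50.38) = 0.03231 - j0.2767 A.
Step 6 — Convert to polar: |I| = 0.2786 A, ∠I = -83.3°.

I = 0.2786∠-83.3° A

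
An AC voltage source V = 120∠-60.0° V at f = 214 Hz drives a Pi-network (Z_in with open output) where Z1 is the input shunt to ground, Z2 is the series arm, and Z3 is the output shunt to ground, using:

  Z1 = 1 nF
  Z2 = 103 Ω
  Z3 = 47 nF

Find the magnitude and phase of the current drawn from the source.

Step 1 — Angular frequency: ω = 2π·f = 2π·214 = 1345 rad/s.
Step 2 — Component impedances:
  Z1: Z = 1/(jωC) = -j/(ω·C) = 0 - j7.437e+05 Ω
  Z2: Z = R = 103 Ω
  Z3: Z = 1/(jωC) = -j/(ω·C) = 0 - j1.582e+04 Ω
Step 3 — With open output, the series arm Z2 and the output shunt Z3 appear in series to ground: Z2 + Z3 = 103 - j1.582e+04 Ω.
Step 4 — Parallel with input shunt Z1: Z_in = Z1 || (Z2 + Z3) = 98.75 - j1.549e+04 Ω = 1.549e+04∠-89.6° Ω.
Step 5 — Source phasor: V = 120∠-60.0° V = 60 - j103.9 V.
Step 6 — Ohm's law: I = V / Z_total = (60 - j103.9) / (98.75 - j1.549e+04) = 0.006732 + j0.00383 A.
Step 7 — Convert to polar: |I| = 0.007745 A, ∠I = 29.6°.

I = 0.007745∠29.6° A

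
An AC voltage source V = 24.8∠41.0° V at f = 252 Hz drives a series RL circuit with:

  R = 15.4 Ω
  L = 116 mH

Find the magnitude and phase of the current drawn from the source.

Step 1 — Angular frequency: ω = 2π·f = 2π·252 = 1583 rad/s.
Step 2 — Component impedances:
  R: Z = R = 15.4 Ω
  L: Z = jωL = j·1583·0.116 = 0 + j183.7 Ω
Step 3 — Series combination: Z_total = R + L = 15.4 + j183.7 Ω = 184.3∠85.2° Ω.
Step 4 — Source phasor: V = 24.8∠41.0° V = 18.72 + j16.27 V.
Step 5 — Ohm's law: I = V / Z_total = (18.72 + j16.27) / (15.4 + j183.7) = 0.09645 - j0.09382 A.
Step 6 — Convert to polar: |I| = 0.1346 A, ∠I = -44.2°.

I = 0.1346∠-44.2° A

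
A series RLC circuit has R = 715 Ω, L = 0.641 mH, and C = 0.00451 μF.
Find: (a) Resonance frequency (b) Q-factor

Step 1 — Resonance condition Im(Z)=0 gives ω₀ = 1/√(LC).
Step 2 — ω₀ = 1/√(0.000641·4.51e-09) = 5.881e+05 rad/s.
Step 3 — f₀ = ω₀/(2π) = 9.361e+04 Hz.
Step 4 — Series Q: Q = ω₀L/R = 5.881e+05·0.000641/715 = 0.5273.

(a) f₀ = 9.361e+04 Hz  (b) Q = 0.5273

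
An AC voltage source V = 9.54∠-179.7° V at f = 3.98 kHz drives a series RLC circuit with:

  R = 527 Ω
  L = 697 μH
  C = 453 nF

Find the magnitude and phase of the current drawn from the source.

Step 1 — Angular frequency: ω = 2π·f = 2π·3980 = 2.501e+04 rad/s.
Step 2 — Component impedances:
  R: Z = R = 527 Ω
  L: Z = jωL = j·2.501e+04·0.000697 = 0 + j17.43 Ω
  C: Z = 1/(jωC) = -j/(ω·C) = 0 - j88.28 Ω
Step 3 — Series combination: Z_total = R + L + C = 527 - j70.85 Ω = 531.7∠-7.7° Ω.
Step 4 — Source phasor: V = 9.54∠-179.7° V = -9.54 - j0.04995 V.
Step 5 — Ohm's law: I = V / Z_total = (-9.54 - j0.04995) / (527 - j70.85) = -0.01777 - j0.002483 A.
Step 6 — Convert to polar: |I| = 0.01794 A, ∠I = -172.0°.

I = 0.01794∠-172.0° A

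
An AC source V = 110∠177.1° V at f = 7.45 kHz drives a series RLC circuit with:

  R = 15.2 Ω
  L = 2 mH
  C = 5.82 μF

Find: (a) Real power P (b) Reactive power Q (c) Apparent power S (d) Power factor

Step 1 — Angular frequency: ω = 2π·f = 2π·7450 = 4.681e+04 rad/s.
Step 2 — Component impedances:
  R: Z = R = 15.2 Ω
  L: Z = jωL = j·4.681e+04·0.002 = 0 + j93.62 Ω
  C: Z = 1/(jωC) = -j/(ω·C) = 0 - j3.671 Ω
Step 3 — Series combination: Z_total = R + L + C = 15.2 + j89.95 Ω = 91.22∠80.4° Ω.
Step 4 — Source phasor: V = 110∠177.1° V = -109.9 + j5.565 V.
Step 5 — Current: I = V / Z = -0.1405 + j1.198 A = 1.206∠96.7° A.
Step 6 — Complex power: S = V·I* = 22.1 + j130.8 VA.
Step 7 — Real power: P = Re(S) = 22.1 W.
Step 8 — Reactive power: Q = Im(S) = 130.8 VAR.
Step 9 — Apparent power: |S| = 132.6 VA.
Step 10 — Power factor: PF = P/|S| = 0.1666 (lagging).

(a) P = 22.1 W  (b) Q = 130.8 VAR  (c) S = 132.6 VA  (d) PF = 0.1666 (lagging)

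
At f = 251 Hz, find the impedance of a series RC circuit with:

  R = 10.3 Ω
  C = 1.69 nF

Step 1 — Angular frequency: ω = 2π·f = 2π·251 = 1577 rad/s.
Step 2 — Component impedances:
  R: Z = R = 10.3 Ω
  C: Z = 1/(jωC) = -j/(ω·C) = 0 - j3.752e+05 Ω
Step 3 — Series combination: Z_total = R + C = 10.3 - j3.752e+05 Ω = 3.752e+05∠-90.0° Ω.

Z = 10.3 - j3.752e+05 Ω = 3.752e+05∠-90.0° Ω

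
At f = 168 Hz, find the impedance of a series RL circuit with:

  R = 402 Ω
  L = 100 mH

Step 1 — Angular frequency: ω = 2π·f = 2π·168 = 1056 rad/s.
Step 2 — Component impedances:
  R: Z = R = 402 Ω
  L: Z = jωL = j·1056·0.1 = 0 + j105.6 Ω
Step 3 — Series combination: Z_total = R + L = 402 + j105.6 Ω = 415.6∠14.7° Ω.

Z = 402 + j105.6 Ω = 415.6∠14.7° Ω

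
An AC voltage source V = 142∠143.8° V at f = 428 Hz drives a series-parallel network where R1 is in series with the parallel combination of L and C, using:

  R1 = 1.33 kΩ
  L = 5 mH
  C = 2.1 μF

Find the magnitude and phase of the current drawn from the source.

Step 1 — Angular frequency: ω = 2π·f = 2π·428 = 2689 rad/s.
Step 2 — Component impedances:
  R1: Z = R = 1330 Ω
  L: Z = jωL = j·2689·0.005 = 0 + j13.45 Ω
  C: Z = 1/(jωC) = -j/(ω·C) = 0 - j177.1 Ω
Step 3 — Parallel branch: L || C = 1/(1/L + 1/C) = 0 + j14.55 Ω.
Step 4 — Series with R1: Z_total = R1 + (L || C) = 1330 + j14.55 Ω = 1330∠0.6° Ω.
Step 5 — Source phasor: V = 142∠143.8° V = -114.6 + j83.87 V.
Step 6 — Ohm's law: I = V / Z_total = (-114.6 + j83.87) / (1330 + j14.55) = -0.08546 + j0.06399 A.
Step 7 — Convert to polar: |I| = 0.1068 A, ∠I = 143.2°.

I = 0.1068∠143.2° A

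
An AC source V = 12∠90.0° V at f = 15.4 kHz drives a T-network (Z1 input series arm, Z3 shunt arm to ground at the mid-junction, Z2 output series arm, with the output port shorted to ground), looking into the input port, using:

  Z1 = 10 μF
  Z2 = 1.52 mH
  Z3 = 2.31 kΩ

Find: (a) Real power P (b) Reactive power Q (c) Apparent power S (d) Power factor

Step 1 — Angular frequency: ω = 2π·f = 2π·1.54e+04 = 9.676e+04 rad/s.
Step 2 — Component impedances:
  Z1: Z = 1/(jωC) = -j/(ω·C) = 0 - j1.033 Ω
  Z2: Z = jωL = j·9.676e+04·0.00152 = 0 + j147.1 Ω
  Z3: Z = R = 2310 Ω
Step 3 — With the output port shorted to ground, the output series arm Z2 runs from the junction to ground; the shunt arm Z3 also runs from the junction to ground. They appear in parallel: Z3 || Z2 = 9.327 + j146.5 Ω.
Step 4 — Series with input arm Z1: Z_in = Z1 + (Z3 || Z2) = 9.327 + j145.4 Ω = 145.7∠86.3° Ω.
Step 5 — Source phasor: V = 12∠90.0° V = 0 + j12 V.
Step 6 — Current: I = V / Z = 0.08217 + j0.005269 A = 0.08233∠3.7° A.
Step 7 — Complex power: S = V·I* = 0.06322 + j0.986 VA.
Step 8 — Real power: P = Re(S) = 0.06322 W.
Step 9 — Reactive power: Q = Im(S) = 0.986 VAR.
Step 10 — Apparent power: |S| = 0.988 VA.
Step 11 — Power factor: PF = P/|S| = 0.06399 (lagging).

(a) P = 0.06322 W  (b) Q = 0.986 VAR  (c) S = 0.988 VA  (d) PF = 0.06399 (lagging)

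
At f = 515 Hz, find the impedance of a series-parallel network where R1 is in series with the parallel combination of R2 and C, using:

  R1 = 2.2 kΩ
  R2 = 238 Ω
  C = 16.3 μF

Step 1 — Angular frequency: ω = 2π·f = 2π·515 = 3236 rad/s.
Step 2 — Component impedances:
  R1: Z = R = 2200 Ω
  R2: Z = R = 238 Ω
  C: Z = 1/(jωC) = -j/(ω·C) = 0 - j18.96 Ω
Step 3 — Parallel branch: R2 || C = 1/(1/R2 + 1/C) = 1.501 - j18.84 Ω.
Step 4 — Series with R1: Z_total = R1 + (R2 || C) = 2202 - j18.84 Ω = 2202∠-0.5° Ω.

Z = 2202 - j18.84 Ω = 2202∠-0.5° Ω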